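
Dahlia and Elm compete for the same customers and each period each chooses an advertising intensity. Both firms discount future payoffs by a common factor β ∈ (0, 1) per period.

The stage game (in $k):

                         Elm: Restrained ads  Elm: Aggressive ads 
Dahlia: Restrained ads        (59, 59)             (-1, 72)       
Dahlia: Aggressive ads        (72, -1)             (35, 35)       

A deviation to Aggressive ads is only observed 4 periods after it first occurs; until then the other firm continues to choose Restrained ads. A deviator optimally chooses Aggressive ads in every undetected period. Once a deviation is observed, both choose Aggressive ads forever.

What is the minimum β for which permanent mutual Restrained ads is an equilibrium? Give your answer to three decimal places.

Deviating for the 4 undetected periods gains 72−59 = 13 per period over cooperation, then loses 59−35 = 24 per period forever once punishment starts.
Gain: 13(1 + β + … + β^3); loss: 24·β^4/(1−β).
No profitable deviation ⇔ 13(1−β^4) ≤ 24·β^4, i.e. β^4 ≥ 13/(13+24) = 13/37.
Hence β ≥ (13/37)^(1/4) ≈ 0.770.

0.770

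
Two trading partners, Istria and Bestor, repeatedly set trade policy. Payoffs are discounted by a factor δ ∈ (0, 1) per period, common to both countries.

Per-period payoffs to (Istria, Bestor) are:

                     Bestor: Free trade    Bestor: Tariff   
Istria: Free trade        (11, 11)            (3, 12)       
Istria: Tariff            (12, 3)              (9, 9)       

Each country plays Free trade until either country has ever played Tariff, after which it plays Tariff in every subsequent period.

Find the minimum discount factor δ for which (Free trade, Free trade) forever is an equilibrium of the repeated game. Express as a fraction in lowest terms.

11/(1−δ) ≥ 12 + 9δ/(1−δ)
11 ≥ 12 − 3δ
δ ≥ 1/3.

1/3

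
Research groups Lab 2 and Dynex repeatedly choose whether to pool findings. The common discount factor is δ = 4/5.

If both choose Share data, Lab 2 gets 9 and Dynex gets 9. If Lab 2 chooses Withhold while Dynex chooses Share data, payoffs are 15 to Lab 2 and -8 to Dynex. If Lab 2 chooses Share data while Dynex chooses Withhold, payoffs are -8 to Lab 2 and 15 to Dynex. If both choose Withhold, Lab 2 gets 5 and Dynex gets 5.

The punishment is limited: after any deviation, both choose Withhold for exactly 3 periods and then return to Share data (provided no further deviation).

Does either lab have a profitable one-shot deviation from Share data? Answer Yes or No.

IC: δ+…+δ^3 ≥ (15−9)/(9−5) = 3/2.
At δ = 4/5: partial sum = 1.9520 ≥ 1.5000. Cooperation sustainable.

No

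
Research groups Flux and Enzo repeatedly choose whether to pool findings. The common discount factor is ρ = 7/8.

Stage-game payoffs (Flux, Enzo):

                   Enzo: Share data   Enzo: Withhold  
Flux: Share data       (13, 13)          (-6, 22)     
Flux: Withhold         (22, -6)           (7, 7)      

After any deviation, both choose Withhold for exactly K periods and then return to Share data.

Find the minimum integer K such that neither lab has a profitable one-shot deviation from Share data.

2

No profitable deviation requires (13−7)(ρ+…+ρ^K) ≥ 22−13, i.e. ρ+…+ρ^K ≥ 3/2 ≈ 1.5000.
With ρ = 7/8, the partial sums are K=1: 0.8750, K=2: 1.6406.
K = 2 is the first length at which the sum reaches 1.5000.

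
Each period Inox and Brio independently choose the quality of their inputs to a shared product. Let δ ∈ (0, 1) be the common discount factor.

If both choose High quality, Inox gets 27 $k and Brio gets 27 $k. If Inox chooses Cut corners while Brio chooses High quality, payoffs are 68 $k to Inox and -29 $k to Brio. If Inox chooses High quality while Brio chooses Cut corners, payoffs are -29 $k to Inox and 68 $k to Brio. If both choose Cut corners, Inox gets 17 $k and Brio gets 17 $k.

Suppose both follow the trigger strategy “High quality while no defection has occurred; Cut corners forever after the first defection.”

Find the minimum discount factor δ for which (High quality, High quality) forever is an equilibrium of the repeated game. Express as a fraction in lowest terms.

41/51

Cooperation forever yields 27 each period: 27/(1−δ).
Deviating yields 68 once, then 17 forever: 68 + 17δ/(1−δ).
No profitable deviation requires 27/(1−δ) ≥ 68 + 17δ/(1−δ).
Multiplying by (1−δ): 27 ≥ 68(1−δ) + 17δ = 68 − 51δ.
So 51δ ≥ 41, i.e. δ ≥ 41/51.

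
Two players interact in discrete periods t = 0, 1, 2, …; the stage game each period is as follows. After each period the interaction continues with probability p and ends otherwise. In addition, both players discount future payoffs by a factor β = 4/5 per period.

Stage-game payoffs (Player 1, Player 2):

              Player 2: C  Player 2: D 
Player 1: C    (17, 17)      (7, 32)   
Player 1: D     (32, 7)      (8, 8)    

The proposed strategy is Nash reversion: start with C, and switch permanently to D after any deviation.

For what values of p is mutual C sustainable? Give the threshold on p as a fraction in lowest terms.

With continuation probability p and discount β, the effective per-period discount factor is βp.
Grim-trigger IC: βp ≥ (32−17)/(32−8) = 5/8.
So p ≥ (5/8)/(4/5) = 25/32.

25/32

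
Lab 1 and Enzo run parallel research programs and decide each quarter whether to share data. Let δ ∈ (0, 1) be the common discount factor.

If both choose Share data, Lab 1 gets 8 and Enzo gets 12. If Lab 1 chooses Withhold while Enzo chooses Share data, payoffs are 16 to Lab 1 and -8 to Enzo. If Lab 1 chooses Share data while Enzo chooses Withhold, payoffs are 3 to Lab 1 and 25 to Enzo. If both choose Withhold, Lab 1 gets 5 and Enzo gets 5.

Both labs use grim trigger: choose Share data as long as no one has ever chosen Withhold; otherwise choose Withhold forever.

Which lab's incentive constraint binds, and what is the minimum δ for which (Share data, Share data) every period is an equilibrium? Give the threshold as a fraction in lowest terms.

Lab 1; δ ≥ 8/11

Lab 1: cooperation gives 8 each period; deviation gives 16 once then 5 forever.
  8/(1−δ) ≥ 16 + 5δ/(1−δ) ⇒ δ ≥ 8/11.
Enzo: cooperation gives 12 each period; deviation gives 25 once then 5 forever.
  δ ≥ 13/20.
Both must hold, so the binding constraint is Lab 1's: δ ≥ 8/11.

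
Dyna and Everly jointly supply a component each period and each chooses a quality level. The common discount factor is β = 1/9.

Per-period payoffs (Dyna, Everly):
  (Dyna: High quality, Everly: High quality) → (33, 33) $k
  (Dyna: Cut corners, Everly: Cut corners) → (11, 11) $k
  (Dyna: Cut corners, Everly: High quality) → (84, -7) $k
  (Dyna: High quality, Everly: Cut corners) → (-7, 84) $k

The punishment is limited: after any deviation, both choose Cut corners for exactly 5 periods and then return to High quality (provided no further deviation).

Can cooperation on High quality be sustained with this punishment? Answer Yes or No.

No

IC: β+…+β^5 ≥ (84−33)/(33−11) = 51/22.
At β = 1/9: partial sum = 0.1250 < 2.3182. Cooperation not sustainable.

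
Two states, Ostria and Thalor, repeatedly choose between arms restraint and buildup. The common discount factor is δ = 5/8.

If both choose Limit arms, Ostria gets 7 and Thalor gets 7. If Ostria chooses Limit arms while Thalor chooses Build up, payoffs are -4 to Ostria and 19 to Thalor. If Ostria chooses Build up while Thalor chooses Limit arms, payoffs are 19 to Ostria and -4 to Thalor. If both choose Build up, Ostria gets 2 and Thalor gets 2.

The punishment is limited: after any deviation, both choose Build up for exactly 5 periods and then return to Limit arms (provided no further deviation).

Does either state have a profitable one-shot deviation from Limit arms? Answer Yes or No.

Yes

Comparing payoff streams over the 6 periods until play realigns: cooperate → 7(1+δ+…+δ^5); deviate → 19 + 2(δ+…+δ^5).
Cooperation is sustained iff (7−2)(δ+…+δ^5) ≥ 19−7.
δ+…+δ^5 = 5/8·(1−(5/8)^5)/(1−5/8) = 1.5077, and (19−7)/(7−2) = 2.4000.
1.5077 < 2.4000, so cooperation is not sustainable.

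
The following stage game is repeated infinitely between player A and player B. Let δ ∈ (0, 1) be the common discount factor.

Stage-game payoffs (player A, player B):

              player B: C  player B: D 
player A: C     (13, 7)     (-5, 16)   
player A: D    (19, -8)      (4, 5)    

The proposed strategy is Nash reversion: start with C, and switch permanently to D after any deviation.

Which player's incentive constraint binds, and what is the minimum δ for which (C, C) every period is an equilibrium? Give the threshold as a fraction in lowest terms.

For player A: deviation gain 19−13 = 6, per-period punishment loss 13−4 = 9. IC gives δ ≥ 6/15 = 2/5.
For player B: gain 9, loss 2 per period, so δ ≥ 9/11.
The tighter constraint is player B's, so cooperation needs δ ≥ 9/11.

player B; δ ≥ 9/11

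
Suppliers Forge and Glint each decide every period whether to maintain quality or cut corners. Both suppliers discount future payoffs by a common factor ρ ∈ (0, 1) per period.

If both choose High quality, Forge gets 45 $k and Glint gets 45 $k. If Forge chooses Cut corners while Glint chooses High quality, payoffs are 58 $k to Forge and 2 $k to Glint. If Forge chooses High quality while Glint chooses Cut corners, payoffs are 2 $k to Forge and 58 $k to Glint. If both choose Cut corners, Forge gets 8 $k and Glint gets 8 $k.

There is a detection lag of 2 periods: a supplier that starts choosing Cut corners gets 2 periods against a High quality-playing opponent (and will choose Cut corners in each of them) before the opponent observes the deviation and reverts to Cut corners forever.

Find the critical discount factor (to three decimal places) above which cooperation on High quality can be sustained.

0.510

The best deviation is to choose Cut corners for all 2 undetected periods, earning 58 each, then 8 forever once detected.
Deviation value: 58(1−ρ^2)/(1−ρ) + 8ρ^2/(1−ρ); cooperation value: 45/(1−ρ).
IC: 45 ≥ 58(1−ρ^2) + 8ρ^2 = 58 − 50ρ^2.
So ρ^2 ≥ 13/50, giving ρ ≥ (13/50)^(1/2) ≈ 0.510.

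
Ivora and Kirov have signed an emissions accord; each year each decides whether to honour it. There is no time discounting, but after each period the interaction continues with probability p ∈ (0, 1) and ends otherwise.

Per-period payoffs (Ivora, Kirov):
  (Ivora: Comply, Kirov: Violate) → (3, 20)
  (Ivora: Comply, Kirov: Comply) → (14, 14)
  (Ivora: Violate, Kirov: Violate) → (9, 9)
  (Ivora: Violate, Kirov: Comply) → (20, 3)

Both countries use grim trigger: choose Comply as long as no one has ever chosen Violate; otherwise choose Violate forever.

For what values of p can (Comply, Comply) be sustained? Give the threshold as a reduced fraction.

6/11

With no time discounting, the continuation probability p plays the role of the discount factor.
Grim-trigger IC: 14/(1−p) ≥ 20 + 9p/(1−p) ⇒ p ≥ (20−14)/(20−9) = 6/11.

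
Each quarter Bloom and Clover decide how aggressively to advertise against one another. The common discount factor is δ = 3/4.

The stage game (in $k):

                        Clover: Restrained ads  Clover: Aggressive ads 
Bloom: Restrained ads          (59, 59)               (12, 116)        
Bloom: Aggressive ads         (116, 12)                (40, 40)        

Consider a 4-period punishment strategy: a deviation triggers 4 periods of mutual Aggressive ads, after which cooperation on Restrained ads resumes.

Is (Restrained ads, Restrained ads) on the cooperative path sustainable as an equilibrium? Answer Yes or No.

Comparing payoff streams over the 5 periods until play realigns: cooperate → 59(1+δ+…+δ^4); deviate → 116 + 40(δ+…+δ^4).
Cooperation is sustained iff (59−40)(δ+…+δ^4) ≥ 116−59.
δ+…+δ^4 = 3/4·(1−(3/4)^4)/(1−3/4) = 2.0508, and (116−59)/(59−40) = 3.0000.
2.0508 < 3.0000, so cooperation is not sustainable.

No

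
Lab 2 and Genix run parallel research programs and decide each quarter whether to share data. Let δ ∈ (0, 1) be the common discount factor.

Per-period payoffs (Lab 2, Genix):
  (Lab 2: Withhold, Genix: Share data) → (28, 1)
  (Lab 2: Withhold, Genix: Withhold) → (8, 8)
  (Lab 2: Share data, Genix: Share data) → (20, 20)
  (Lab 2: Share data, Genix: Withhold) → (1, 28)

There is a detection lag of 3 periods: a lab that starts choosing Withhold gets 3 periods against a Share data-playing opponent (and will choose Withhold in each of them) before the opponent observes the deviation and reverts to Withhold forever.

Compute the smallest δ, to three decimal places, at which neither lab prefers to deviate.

Deviating for the 3 undetected periods gains 28−20 = 8 per period over cooperation, then loses 20−8 = 12 per period forever once punishment starts.
Gain: 8(1 + δ + … + δ^2); loss: 12·δ^3/(1−δ).
No profitable deviation ⇔ 8(1−δ^3) ≤ 12·δ^3, i.e. δ^3 ≥ 8/(8+12) = 2/5.
Hence δ ≥ (2/5)^(1/3) ≈ 0.737.

0.737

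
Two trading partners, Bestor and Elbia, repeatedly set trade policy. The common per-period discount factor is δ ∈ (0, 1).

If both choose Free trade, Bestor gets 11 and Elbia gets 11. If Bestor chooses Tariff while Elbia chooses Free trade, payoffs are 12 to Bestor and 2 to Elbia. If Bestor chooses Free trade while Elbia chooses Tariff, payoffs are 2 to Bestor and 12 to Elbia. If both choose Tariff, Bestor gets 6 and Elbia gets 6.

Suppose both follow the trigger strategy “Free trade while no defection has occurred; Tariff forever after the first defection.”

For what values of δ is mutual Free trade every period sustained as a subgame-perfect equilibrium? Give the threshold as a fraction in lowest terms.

1/6

11/(1−δ) ≥ 12 + 6δ/(1−δ)
11 ≥ 12 − 6δ
δ ≥ 1/6.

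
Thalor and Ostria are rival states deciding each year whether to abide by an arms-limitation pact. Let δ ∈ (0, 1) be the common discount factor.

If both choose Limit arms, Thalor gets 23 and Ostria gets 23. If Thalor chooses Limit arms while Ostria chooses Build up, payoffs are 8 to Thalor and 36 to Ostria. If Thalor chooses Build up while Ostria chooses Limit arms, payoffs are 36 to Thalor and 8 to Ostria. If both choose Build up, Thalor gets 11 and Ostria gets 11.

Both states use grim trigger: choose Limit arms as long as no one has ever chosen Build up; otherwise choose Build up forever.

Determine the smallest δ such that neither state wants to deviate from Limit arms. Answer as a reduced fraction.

13/25

Cooperation forever yields 23 each period: 23/(1−δ).
Deviating yields 36 once, then 11 forever: 36 + 11δ/(1−δ).
No profitable deviation requires 23/(1−δ) ≥ 36 + 11δ/(1−δ).
Multiplying by (1−δ): 23 ≥ 36(1−δ) + 11δ = 36 − 25δ.
So 25δ ≥ 13, i.e. δ ≥ 13/25.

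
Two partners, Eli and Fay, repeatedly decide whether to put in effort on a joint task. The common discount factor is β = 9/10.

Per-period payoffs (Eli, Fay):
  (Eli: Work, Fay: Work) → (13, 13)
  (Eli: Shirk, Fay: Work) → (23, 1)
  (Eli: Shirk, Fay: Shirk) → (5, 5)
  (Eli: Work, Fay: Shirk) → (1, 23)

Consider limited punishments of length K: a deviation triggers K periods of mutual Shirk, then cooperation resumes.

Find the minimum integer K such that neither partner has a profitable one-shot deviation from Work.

2

Need Σ_{k=1}^{K} β^k ≥ (23−13)/(13−5) = 1.2500 at β = 9/10.
At K = 1 the sum is 0.9000 < 1.2500; at K = 2 it is 1.7100 ≥ 1.2500.
So the minimum punishment length is K = 2.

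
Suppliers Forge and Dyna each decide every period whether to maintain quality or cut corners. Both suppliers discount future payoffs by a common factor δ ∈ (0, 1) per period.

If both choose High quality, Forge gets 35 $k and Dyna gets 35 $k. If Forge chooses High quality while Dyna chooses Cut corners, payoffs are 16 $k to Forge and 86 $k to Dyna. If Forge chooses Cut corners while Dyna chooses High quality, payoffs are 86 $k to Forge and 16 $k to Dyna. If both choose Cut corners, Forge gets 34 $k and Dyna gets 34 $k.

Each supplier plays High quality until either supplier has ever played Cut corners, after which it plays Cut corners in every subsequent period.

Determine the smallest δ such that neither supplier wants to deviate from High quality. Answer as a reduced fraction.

Under grim trigger the critical discount factor is (T−C)/(T−P) with T = 86, C = 35, P = 34.
δ* = (86−35)/(86−34) = 51/52.

51/52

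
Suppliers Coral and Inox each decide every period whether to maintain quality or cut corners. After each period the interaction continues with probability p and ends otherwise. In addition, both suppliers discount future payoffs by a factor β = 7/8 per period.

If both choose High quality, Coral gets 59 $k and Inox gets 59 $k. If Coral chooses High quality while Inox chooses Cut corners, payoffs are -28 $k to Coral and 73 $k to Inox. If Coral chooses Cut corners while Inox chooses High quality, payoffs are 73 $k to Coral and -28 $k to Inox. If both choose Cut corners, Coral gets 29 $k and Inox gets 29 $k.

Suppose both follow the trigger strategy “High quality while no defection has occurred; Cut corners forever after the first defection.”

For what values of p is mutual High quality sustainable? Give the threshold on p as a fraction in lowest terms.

Expected continuation weight on next period's payoff is β·p = 7/8·p, which plays the role of the discount factor.
Cooperation requires 7/8·p ≥ (73−59)/(73−29) = 7/22, hence p ≥ 4/11.

4/11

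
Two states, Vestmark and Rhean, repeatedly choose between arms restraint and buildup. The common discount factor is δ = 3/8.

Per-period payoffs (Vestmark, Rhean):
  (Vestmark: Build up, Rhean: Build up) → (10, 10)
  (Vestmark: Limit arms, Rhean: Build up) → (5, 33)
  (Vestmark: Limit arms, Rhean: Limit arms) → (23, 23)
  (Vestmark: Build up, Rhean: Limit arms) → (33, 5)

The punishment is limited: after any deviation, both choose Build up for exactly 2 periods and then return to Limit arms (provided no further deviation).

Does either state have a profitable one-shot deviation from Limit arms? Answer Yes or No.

A one-shot deviation gives 33 now, then 10 for 2 periods, then back to 23.
Gain from deviating: (33−23) today; loss: (23−10) in each of the next 2 periods.
No-deviation condition: (23−10)(δ+…+δ^2) ≥ 33−23, i.e. δ+…+δ^2 ≥ 10/13.
At δ = 3/8: δ+…+δ^2 = 0.5156 < 0.7692.
So cooperation is not sustainable.

Yes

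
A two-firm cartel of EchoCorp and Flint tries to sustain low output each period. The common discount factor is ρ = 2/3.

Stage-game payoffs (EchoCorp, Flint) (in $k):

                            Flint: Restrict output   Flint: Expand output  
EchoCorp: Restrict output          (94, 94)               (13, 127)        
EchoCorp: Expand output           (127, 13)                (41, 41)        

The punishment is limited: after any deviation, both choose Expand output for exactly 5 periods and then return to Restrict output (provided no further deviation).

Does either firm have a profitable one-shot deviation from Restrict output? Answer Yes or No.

A one-shot deviation gives 127 now, then 41 for 5 periods, then back to 94.
Gain from deviating: (127−94) today; loss: (94−41) in each of the next 5 periods.
No-deviation condition: (94−41)(ρ+…+ρ^5) ≥ 127−94, i.e. ρ+…+ρ^5 ≥ 33/53.
At ρ = 2/3: ρ+…+ρ^5 = 1.7366 ≥ 0.6226.
So cooperation is sustainable.

No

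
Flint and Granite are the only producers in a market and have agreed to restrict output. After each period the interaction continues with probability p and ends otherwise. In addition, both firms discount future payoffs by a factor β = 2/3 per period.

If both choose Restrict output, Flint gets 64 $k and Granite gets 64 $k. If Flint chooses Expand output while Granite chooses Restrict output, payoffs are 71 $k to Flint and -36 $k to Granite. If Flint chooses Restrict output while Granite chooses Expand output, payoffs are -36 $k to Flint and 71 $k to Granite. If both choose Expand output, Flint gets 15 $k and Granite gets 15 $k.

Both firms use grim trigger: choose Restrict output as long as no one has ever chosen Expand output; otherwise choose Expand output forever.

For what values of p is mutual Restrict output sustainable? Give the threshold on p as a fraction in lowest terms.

3/16

Expected continuation weight on next period's payoff is β·p = 2/3·p, which plays the role of the discount factor.
Cooperation requires 2/3·p ≥ (71−64)/(71−15) = 1/8, hence p ≥ 3/16.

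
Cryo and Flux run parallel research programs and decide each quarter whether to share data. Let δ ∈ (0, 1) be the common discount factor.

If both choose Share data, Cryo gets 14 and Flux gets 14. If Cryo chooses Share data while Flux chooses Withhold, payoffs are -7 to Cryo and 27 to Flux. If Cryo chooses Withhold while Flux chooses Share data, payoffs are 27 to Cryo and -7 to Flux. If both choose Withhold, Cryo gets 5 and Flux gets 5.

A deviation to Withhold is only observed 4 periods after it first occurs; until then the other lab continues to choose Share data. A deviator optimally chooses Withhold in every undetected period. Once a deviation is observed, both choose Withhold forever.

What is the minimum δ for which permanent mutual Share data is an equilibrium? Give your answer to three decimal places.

A deviator earns 27 for 4 periods, then 5 forever; cooperating earns 14 forever. Multiplying the IC by (1−δ):
14 ≥ 27(1−δ^4) + 5δ^4, so 22·δ^4 ≥ 13 and δ^4 ≥ 13/22.
δ ≥ (13/22)^(1/4) ≈ 0.877.

0.877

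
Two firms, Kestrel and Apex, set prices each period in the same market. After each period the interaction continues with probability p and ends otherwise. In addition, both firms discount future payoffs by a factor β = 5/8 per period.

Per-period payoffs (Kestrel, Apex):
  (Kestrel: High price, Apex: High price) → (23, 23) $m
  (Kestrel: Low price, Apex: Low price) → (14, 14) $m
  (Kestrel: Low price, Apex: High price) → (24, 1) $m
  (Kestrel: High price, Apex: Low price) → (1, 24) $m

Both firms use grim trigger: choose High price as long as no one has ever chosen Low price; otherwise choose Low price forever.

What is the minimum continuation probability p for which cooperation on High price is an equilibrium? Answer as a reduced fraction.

4/25

Expected continuation weight on next period's payoff is β·p = 5/8·p, which plays the role of the discount factor.
Cooperation requires 5/8·p ≥ (24−23)/(24−14) = 1/10, hence p ≥ 4/25.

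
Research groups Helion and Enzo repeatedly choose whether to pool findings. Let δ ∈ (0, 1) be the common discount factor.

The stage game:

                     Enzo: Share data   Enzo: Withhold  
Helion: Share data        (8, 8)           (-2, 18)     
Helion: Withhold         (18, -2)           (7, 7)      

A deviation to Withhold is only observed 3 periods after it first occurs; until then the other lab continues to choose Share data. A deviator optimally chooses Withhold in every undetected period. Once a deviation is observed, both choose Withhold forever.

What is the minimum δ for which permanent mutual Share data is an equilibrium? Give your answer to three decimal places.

0.969

The best deviation is to choose Withhold for all 3 undetected periods, earning 18 each, then 7 forever once detected.
Deviation value: 18(1−δ^3)/(1−δ) + 7δ^3/(1−δ); cooperation value: 8/(1−δ).
IC: 8 ≥ 18(1−δ^3) + 7δ^3 = 18 − 11δ^3.
So δ^3 ≥ 10/11, giving δ ≥ (10/11)^(1/3) ≈ 0.969.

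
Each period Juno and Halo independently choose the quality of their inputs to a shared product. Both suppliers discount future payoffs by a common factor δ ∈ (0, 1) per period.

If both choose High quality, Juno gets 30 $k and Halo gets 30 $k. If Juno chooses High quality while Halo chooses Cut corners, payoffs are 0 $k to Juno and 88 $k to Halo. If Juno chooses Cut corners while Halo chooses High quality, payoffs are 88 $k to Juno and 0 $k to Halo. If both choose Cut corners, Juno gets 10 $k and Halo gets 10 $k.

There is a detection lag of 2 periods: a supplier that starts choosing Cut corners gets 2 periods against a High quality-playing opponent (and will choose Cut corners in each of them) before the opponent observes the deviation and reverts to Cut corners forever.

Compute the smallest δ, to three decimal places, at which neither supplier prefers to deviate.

A deviator earns 88 for 2 periods, then 10 forever; cooperating earns 30 forever. Multiplying the IC by (1−δ):
30 ≥ 88(1−δ^2) + 10δ^2, so 78·δ^2 ≥ 58 and δ^2 ≥ 29/39.
δ ≥ (29/39)^(1/2) ≈ 0.862.

0.862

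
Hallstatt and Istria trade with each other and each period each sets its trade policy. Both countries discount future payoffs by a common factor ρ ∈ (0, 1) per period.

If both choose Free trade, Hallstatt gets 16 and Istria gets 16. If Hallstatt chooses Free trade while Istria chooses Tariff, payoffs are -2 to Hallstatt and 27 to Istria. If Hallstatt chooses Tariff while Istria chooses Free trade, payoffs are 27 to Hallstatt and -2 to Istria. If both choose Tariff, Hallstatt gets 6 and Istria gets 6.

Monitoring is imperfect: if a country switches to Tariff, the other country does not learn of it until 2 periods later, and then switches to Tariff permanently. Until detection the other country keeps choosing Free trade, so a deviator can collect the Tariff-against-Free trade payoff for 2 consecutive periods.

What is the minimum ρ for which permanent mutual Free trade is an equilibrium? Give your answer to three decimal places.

0.724

The best deviation is to choose Tariff for all 2 undetected periods, earning 27 each, then 6 forever once detected.
Deviation value: 27(1−ρ^2)/(1−ρ) + 6ρ^2/(1−ρ); cooperation value: 16/(1−ρ).
IC: 16 ≥ 27(1−ρ^2) + 6ρ^2 = 27 − 21ρ^2.
So ρ^2 ≥ 11/21, giving ρ ≥ (11/21)^(1/2) ≈ 0.724.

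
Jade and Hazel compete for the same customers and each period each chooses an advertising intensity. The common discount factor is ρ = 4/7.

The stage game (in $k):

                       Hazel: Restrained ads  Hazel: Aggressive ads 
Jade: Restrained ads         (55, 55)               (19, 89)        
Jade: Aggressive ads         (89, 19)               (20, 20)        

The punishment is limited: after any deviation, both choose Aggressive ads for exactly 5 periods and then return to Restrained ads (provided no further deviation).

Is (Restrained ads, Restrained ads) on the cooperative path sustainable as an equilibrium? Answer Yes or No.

Yes

IC: ρ+…+ρ^5 ≥ (89−55)/(55−20) = 34/35.
At ρ = 4/7: partial sum = 1.2521 ≥ 0.9714. Cooperation sustainable.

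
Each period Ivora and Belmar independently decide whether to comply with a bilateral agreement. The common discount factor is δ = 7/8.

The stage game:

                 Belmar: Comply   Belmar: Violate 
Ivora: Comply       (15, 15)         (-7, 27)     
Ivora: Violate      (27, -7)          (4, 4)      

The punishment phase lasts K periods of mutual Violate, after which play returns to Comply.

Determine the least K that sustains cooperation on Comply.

IC: δ(1−δ^K)/(1−δ) ≥ (27−15)/(15−4) = 12/11.
With δ = 7/8: need 1 − δ^K ≥ 12/11·(1−7/8)/(7/8), i.e. δ^K ≤ 0.8442.
Since (7/8)^1 = 0.8750 and (7/8)^2 = 0.7656, the smallest such K is 2.

2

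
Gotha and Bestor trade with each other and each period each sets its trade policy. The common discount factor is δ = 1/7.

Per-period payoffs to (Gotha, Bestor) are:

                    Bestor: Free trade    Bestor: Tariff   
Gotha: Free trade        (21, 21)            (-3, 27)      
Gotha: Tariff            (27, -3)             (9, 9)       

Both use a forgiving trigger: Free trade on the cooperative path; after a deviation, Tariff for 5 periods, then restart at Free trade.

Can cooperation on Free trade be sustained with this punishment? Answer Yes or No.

Comparing payoff streams over the 6 periods until play realigns: cooperate → 21(1+δ+…+δ^5); deviate → 27 + 9(δ+…+δ^5).
Cooperation is sustained iff (21−9)(δ+…+δ^5) ≥ 27−21.
δ+…+δ^5 = 1/7·(1−(1/7)^5)/(1−1/7) = 0.1667, and (27−21)/(21−9) = 0.5000.
0.1667 < 0.5000, so cooperation is not sustainable.

No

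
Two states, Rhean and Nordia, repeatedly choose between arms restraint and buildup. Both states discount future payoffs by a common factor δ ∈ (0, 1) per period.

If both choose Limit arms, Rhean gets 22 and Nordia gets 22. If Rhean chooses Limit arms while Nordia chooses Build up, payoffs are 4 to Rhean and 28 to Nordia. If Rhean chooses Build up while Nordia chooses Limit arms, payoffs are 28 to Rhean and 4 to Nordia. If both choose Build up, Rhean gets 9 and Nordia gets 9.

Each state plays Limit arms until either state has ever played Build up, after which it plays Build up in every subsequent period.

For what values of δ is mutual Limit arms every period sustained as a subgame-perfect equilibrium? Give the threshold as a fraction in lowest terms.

6/19

Cooperation forever yields 22 each period: 22/(1−δ).
Deviating yields 28 once, then 9 forever: 28 + 9δ/(1−δ).
No profitable deviation requires 22/(1−δ) ≥ 28 + 9δ/(1−δ).
Multiplying by (1−δ): 22 ≥ 28(1−δ) + 9δ = 28 − 19δ.
So 19δ ≥ 6, i.e. δ ≥ 6/19.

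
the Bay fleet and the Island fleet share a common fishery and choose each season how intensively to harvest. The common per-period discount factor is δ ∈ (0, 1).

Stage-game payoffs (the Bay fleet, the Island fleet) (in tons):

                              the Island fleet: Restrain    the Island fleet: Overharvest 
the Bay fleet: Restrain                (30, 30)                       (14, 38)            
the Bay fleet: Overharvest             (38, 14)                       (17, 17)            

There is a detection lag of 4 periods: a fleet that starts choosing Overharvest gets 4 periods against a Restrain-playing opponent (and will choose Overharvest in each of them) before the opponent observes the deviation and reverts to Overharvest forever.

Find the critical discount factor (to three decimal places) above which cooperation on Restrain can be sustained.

0.786

A deviator earns 38 for 4 periods, then 17 forever; cooperating earns 30 forever. Multiplying the IC by (1−δ):
30 ≥ 38(1−δ^4) + 17δ^4, so 21·δ^4 ≥ 8 and δ^4 ≥ 8/21.
δ ≥ (8/21)^(1/4) ≈ 0.786.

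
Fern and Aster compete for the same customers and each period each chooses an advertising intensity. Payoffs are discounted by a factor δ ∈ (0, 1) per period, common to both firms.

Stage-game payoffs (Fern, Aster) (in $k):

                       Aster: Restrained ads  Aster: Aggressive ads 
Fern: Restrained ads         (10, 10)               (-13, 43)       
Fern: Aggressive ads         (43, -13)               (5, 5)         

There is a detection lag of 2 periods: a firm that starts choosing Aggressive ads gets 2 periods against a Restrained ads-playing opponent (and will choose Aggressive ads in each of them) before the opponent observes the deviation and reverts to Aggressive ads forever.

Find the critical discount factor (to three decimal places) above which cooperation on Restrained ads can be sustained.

The best deviation is to choose Aggressive ads for all 2 undetected periods, earning 43 each, then 5 forever once detected.
Deviation value: 43(1−δ^2)/(1−δ) + 5δ^2/(1−δ); cooperation value: 10/(1−δ).
IC: 10 ≥ 43(1−δ^2) + 5δ^2 = 43 − 38δ^2.
So δ^2 ≥ 33/38, giving δ ≥ (33/38)^(1/2) ≈ 0.932.

0.932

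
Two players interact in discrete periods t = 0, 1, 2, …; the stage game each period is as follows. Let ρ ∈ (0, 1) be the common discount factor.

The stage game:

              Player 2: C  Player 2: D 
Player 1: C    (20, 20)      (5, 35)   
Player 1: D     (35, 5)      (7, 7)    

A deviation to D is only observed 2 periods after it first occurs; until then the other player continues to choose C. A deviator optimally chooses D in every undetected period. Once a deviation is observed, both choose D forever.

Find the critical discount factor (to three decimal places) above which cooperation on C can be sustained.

A deviator earns 35 for 2 periods, then 7 forever; cooperating earns 20 forever. Multiplying the IC by (1−ρ):
20 ≥ 35(1−ρ^2) + 7ρ^2, so 28·ρ^2 ≥ 15 and ρ^2 ≥ 15/28.
ρ ≥ (15/28)^(1/2) ≈ 0.732.

0.732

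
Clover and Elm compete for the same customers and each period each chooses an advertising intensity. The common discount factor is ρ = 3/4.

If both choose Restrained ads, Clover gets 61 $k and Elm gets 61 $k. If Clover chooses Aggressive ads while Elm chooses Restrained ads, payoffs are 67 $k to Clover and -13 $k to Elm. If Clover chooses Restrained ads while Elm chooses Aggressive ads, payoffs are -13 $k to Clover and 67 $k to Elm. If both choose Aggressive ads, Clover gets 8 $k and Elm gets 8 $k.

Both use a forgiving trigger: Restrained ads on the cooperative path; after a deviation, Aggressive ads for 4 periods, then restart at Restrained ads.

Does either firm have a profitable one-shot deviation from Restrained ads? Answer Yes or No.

No

IC: ρ+…+ρ^4 ≥ (67−61)/(61−8) = 6/53.
At ρ = 3/4: partial sum = 2.0508 ≥ 0.1132. Cooperation sustainable.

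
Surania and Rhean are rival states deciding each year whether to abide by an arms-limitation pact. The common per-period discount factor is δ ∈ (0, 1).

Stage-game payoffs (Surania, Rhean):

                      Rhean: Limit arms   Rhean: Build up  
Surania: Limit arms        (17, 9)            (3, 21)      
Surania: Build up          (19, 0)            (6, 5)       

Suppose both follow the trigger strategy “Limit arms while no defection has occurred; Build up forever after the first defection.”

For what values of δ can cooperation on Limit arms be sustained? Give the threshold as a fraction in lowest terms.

Surania's threshold: (19−17)/(19−6) = 2/13.
Rhean's threshold: (21−9)/(21−5) = 3/4.
2/13 < 3/4, so Rhean binds and δ* = 3/4.

3/4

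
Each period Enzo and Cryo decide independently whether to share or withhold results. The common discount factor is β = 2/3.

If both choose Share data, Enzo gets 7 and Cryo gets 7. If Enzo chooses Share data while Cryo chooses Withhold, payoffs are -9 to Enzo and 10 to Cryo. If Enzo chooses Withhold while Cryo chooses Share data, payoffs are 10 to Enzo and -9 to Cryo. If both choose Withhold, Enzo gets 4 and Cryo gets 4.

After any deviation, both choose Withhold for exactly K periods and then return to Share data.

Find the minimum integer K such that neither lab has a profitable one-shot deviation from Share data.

2

IC: β(1−β^K)/(1−β) ≥ (10−7)/(7−4) = 1.
With β = 2/3: need 1 − β^K ≥ 1·(1−2/3)/(2/3), i.e. β^K ≤ 0.5000.
Since (2/3)^1 = 0.6667 and (2/3)^2 = 0.4444, the smallest such K is 2.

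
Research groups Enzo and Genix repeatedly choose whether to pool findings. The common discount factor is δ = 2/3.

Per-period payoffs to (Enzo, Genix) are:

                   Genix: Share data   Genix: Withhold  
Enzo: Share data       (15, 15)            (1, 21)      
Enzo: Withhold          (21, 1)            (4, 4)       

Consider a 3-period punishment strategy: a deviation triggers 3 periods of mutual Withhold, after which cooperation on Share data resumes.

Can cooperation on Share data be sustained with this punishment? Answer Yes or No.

Yes

IC: δ+…+δ^3 ≥ (21−15)/(15−4) = 6/11.
At δ = 2/3: partial sum = 1.4074 ≥ 0.5455. Cooperation sustainable.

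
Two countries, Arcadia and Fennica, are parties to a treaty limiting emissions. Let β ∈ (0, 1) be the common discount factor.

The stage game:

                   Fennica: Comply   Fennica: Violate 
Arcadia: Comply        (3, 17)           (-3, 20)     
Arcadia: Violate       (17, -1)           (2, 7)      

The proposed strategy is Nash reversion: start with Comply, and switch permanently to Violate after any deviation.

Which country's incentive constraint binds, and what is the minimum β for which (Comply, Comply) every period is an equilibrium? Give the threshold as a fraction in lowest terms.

Arcadia; β ≥ 14/15

Arcadia's threshold: (17−3)/(17−2) = 14/15.
Fennica's threshold: (20−17)/(20−7) = 3/13.
14/15 > 3/13, so Arcadia binds and β* = 14/15.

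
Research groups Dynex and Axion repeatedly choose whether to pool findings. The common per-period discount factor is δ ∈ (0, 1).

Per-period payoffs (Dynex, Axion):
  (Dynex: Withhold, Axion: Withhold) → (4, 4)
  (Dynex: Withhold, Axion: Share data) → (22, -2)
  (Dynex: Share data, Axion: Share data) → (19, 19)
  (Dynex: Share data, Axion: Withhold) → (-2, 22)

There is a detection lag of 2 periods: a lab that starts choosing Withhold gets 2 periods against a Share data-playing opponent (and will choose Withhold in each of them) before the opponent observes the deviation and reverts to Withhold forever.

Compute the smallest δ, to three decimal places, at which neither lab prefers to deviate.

Deviating for the 2 undetected periods gains 22−19 = 3 per period over cooperation, then loses 19−4 = 15 per period forever once punishment starts.
Gain: 3(1 + δ + … + δ^1); loss: 15·δ^2/(1−δ).
No profitable deviation ⇔ 3(1−δ^2) ≤ 15·δ^2, i.e. δ^2 ≥ 3/(3+15) = 1/6.
Hence δ ≥ (1/6)^(1/2) ≈ 0.408.

0.408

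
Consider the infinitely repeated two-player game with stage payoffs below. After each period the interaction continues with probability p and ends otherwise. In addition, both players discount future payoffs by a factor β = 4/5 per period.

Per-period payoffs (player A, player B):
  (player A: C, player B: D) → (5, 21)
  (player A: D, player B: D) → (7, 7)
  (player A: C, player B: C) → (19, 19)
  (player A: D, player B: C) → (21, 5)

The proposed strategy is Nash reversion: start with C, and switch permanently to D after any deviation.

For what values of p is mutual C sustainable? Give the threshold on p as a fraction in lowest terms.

With continuation probability p and discount β, the effective per-period discount factor is βp.
Grim-trigger IC: βp ≥ (21−19)/(21−7) = 1/7.
So p ≥ (1/7)/(4/5) = 5/28.

5/28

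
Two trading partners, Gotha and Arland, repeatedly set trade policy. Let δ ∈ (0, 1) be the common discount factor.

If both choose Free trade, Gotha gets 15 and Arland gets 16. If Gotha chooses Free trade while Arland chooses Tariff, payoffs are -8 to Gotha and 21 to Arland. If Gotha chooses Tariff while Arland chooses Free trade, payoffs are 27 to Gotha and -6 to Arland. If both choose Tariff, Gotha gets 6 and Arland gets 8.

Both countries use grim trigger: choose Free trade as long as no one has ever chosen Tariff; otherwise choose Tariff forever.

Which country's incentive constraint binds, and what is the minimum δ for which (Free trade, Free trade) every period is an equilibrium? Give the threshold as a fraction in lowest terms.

Gotha's threshold: (27−15)/(27−6) = 4/7.
Arland's threshold: (21−16)/(21−8) = 5/13.
4/7 > 5/13, so Gotha binds and δ* = 4/7.

Gotha; δ ≥ 4/7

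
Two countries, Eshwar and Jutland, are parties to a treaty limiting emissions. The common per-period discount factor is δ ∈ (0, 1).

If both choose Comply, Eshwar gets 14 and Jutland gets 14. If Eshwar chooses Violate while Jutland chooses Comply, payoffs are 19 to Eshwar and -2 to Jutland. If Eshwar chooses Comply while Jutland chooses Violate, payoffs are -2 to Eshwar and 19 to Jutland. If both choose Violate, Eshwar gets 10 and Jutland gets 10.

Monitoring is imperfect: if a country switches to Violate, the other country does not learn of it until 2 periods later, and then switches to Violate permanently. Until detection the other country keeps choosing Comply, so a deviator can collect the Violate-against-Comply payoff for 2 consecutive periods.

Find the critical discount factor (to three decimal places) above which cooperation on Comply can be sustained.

0.745

The best deviation is to choose Violate for all 2 undetected periods, earning 19 each, then 10 forever once detected.
Deviation value: 19(1−δ^2)/(1−δ) + 10δ^2/(1−δ); cooperation value: 14/(1−δ).
IC: 14 ≥ 19(1−δ^2) + 10δ^2 = 19 − 9δ^2.
So δ^2 ≥ 5/9, giving δ ≥ (5/9)^(1/2) ≈ 0.745.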